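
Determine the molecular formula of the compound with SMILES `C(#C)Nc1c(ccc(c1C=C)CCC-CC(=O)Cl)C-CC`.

C18H22ClNO

Heavy atoms from the SMILES: 18 C, 1 Cl, 1 N, 1 O.
Implicit hydrogens by atom environment:
  7 × C: 2 H each → 14
  4 × C (aromatic): no H
  2 × C (aromatic): 1 H each → 2
  2 × C: 1 H each → 2
  2 × C: no H
  1 × C: 3 H
  1 × Cl: no H
  1 × N: 1 H
  1 × O: no H
  Total hydrogens = 22.
Molecular formula: C18H22ClNO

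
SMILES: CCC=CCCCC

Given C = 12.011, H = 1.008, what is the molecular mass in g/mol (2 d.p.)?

Molecular formula: C8H16.
M = 8×12.011 + 16×1.008 = 112.22 g/mol.

112.22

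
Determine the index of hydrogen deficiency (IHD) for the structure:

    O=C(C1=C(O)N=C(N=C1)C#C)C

7

Molecular formula from the SMILES: C8H6N2O2.
DoU = (2C + 2 + N − H − X)/2 = (2·8 + 2 + 2 − 6 − 0)/2 = 14/2 = 7.
(Structurally: 1 ring(s) + 6 π bond(s) = 7.)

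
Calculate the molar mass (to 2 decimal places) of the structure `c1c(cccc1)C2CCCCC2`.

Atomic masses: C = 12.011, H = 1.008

160.26

Molecular formula: C12H16.
M = 12×12.011 + 16×1.008 = 160.26 g/mol.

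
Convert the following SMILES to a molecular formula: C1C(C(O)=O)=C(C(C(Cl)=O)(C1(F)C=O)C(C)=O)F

C10H7ClF2O5

Heavy atoms from the SMILES: 10 C, 1 Cl, 2 F, 5 O.
Implicit hydrogens by atom environment:
  7 × C: no H
  4 × O: no H
  2 × F: no H
  1 × C: 3 H
  1 × C: 2 H
  1 × C: 1 H
  1 × Cl: no H
  1 × O: 1 H
  Total hydrogens = 7.
Molecular formula: C10H7ClF2O5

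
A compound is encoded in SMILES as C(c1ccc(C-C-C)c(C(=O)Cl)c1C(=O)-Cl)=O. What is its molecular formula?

C12H10Cl2O3

Heavy atoms from the SMILES: 12 C, 2 Cl, 3 O.
Implicit hydrogens by atom environment:
  4 × C (aromatic): no H
  3 × O: no H
  2 × C: 2 H each → 4
  2 × C (aromatic): 1 H each → 2
  2 × C: no H
  2 × Cl: no H
  1 × C: 3 H
  1 × C: 1 H
  Total hydrogens = 10.
Molecular formula: C12H10Cl2O3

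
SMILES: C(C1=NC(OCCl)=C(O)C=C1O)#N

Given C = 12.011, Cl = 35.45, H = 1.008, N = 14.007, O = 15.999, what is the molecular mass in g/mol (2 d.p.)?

200.58

Molecular formula: C7H5ClN2O3.
M = 7×12.011 + 1×35.45 + 5×1.008 + 2×14.007 + 3×15.999 = 200.58 g/mol.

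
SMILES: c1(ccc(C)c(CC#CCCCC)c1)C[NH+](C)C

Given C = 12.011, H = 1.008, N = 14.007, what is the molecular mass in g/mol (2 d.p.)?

244.40

Molecular formula: C17H26N+.
M = 17×12.011 + 26×1.008 + 1×14.007 = 244.40 g/mol.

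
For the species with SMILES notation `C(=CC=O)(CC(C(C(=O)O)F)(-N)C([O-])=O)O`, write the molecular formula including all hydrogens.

Heavy atoms from the SMILES: 8 C, 1 F, 1 N, 6 O.
Implicit hydrogens by atom environment:
  4 × C: no H
  3 × C: 1 H each → 3
  3 × O: no H
  2 × O: 1 H each → 2
  1 × C: 2 H
  1 × F: no H
  1 × N: 2 H
  1 × O (charge -1): no H
  Total hydrogens = 9.
Net charge -1.
Molecular formula: C8H9FNO6-

C8H9FNO6-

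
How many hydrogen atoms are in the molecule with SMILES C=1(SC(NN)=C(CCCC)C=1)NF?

14

Hydrogens are implicit in SMILES; fill each atom to its normal valence:
  3 × C: 2 H each → 6
  3 × C (aromatic): no H
  2 × N: 1 H each → 2
  1 × C: 3 H
  1 × C (aromatic): 1 H
  1 × F: no H
  1 × N: 2 H
  1 × S (aromatic): no H
  Total hydrogens = 14.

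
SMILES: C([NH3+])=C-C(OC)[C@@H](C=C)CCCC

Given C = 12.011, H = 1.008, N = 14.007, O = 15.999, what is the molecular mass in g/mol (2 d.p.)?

184.30

Molecular formula: C11H22NO+.
M = 11×12.011 + 22×1.008 + 1×14.007 + 1×15.999 = 184.30 g/mol.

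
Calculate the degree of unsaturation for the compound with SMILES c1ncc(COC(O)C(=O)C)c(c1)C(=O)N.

Molecular formula from the SMILES: C10H12N2O4.
DoU = (2C + 2 + N − H − X)/2 = (2·10 + 2 + 2 − 12 − 0)/2 = 12/2 = 6.
(Structurally: 1 ring(s) + 5 π bond(s) = 6.)

6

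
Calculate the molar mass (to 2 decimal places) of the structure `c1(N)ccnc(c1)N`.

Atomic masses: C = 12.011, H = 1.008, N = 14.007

Molecular formula: C5H7N3.
M = 5×12.011 + 7×1.008 + 3×14.007 = 109.13 g/mol.

109.13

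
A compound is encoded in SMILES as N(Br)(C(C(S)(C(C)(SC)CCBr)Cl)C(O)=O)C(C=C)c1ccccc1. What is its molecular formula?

C17H22Br2ClNO2S2

Heavy atoms from the SMILES: 2 Br, 17 C, 1 Cl, 1 N, 2 O, 2 S.
Implicit hydrogens by atom environment:
  5 × C (aromatic): 1 H each → 5
  3 × C: 2 H each → 6
  3 × C: 1 H each → 3
  3 × C: no H
  2 × Br: no H
  2 × C: 3 H each → 6
  1 × C (aromatic): no H
  1 × Cl: no H
  1 × N: no H
  1 × O: 1 H
  1 × O: no H
  1 × S: 1 H
  1 × S: no H
  Total hydrogens = 22.
Molecular formula: C17H22Br2ClNO2S2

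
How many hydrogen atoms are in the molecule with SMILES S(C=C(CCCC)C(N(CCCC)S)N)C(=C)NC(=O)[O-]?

Hydrogens are implicit in SMILES; fill each atom to its normal valence:
  7 × C: 2 H each → 14
  3 × C: no H
  2 × C: 3 H each → 6
  2 × C: 1 H each → 2
  1 × N: 2 H
  1 × N: 1 H
  1 × N: no H
  1 × O: no H
  1 × O (charge -1): no H
  1 × S: 1 H
  1 × S: no H
  Total hydrogens = 26.

26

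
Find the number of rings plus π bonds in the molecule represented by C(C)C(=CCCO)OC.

Molecular formula from the SMILES: C7H14O2.
DoU = (2C + 2 + N − H − X)/2 = (2·7 + 2 + 0 − 14 − 0)/2 = 2/2 = 1.
(Structurally: 0 ring(s) + 1 π bond(s) = 1.)

1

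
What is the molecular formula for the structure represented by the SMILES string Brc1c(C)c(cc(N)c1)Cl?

Heavy atoms from the SMILES: 1 Br, 7 C, 1 Cl, 1 N.
Implicit hydrogens by atom environment:
  4 × C (aromatic): no H
  2 × C (aromatic): 1 H each → 2
  1 × Br: no H
  1 × C: 3 H
  1 × Cl: no H
  1 × N: 2 H
  Total hydrogens = 7.
Molecular formula: C7H7BrClN

C7H7BrClN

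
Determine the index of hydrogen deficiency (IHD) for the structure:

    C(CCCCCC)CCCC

Molecular formula from the SMILES: C11H24.
DoU = (2C + 2 + N − H − X)/2 = (2·11 + 2 + 0 − 24 − 0)/2 = 0/2 = 0.
(Structurally: 0 ring(s) + 0 π bond(s) = 0.)

0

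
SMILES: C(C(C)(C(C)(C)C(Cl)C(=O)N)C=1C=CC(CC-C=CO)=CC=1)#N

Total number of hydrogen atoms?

Hydrogens are implicit in SMILES; fill each atom to its normal valence:
  4 × C (aromatic): 1 H each → 4
  4 × C: no H
  3 × C: 3 H each → 9
  3 × C: 1 H each → 3
  2 × C: 2 H each → 4
  2 × C (aromatic): no H
  1 × Cl: no H
  1 × N: 2 H
  1 × N: no H
  1 × O: 1 H
  1 × O: no H
  Total hydrogens = 23.

23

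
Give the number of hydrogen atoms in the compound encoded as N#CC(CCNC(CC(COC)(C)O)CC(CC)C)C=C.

Hydrogens are implicit in SMILES; fill each atom to its normal valence:
  7 × C: 2 H each → 14
  4 × C: 3 H each → 12
  4 × C: 1 H each → 4
  2 × C: no H
  1 × N: 1 H
  1 × N: no H
  1 × O: 1 H
  1 × O: no H
  Total hydrogens = 32.

32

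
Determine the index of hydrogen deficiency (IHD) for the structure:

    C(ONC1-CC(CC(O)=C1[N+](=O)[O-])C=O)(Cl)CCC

4

Molecular formula from the SMILES: C11H17ClN2O5.
DoU = (2C + 2 + N − H − X)/2 = (2·11 + 2 + 2 − 17 − 1)/2 = 8/2 = 4.
(Structurally: 1 ring(s) + 3 π bond(s) = 4.)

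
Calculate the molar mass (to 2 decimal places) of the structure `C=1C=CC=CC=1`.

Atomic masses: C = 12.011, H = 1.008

Molecular formula: C6H6.
M = 6×12.011 + 6×1.008 = 78.11 g/mol.

78.11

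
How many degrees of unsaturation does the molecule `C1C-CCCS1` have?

Molecular formula from the SMILES: C5H10S.
DoU = (2C + 2 + N − H − X)/2 = (2·5 + 2 + 0 − 10 − 0)/2 = 2/2 = 1.
(Structurally: 1 ring(s) + 0 π bond(s) = 1.)

1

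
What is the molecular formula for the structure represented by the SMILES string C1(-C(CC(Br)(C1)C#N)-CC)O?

C8H12BrNO

Heavy atoms from the SMILES: 1 Br, 8 C, 1 N, 1 O.
Implicit hydrogens by atom environment:
  3 × C: 2 H each → 6
  2 × C: 1 H each → 2
  2 × C: no H
  1 × Br: no H
  1 × C: 3 H
  1 × N: no H
  1 × O: 1 H
  Total hydrogens = 12.
Molecular formula: C8H12BrNO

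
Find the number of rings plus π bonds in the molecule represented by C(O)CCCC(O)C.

0

Molecular formula from the SMILES: C6H14O2.
DoU = (2C + 2 + N − H − X)/2 = (2·6 + 2 + 0 − 14 − 0)/2 = 0/2 = 0.
(Structurally: 0 ring(s) + 0 π bond(s) = 0.)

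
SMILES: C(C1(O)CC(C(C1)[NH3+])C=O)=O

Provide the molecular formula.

C7H12NO3+

Heavy atoms from the SMILES: 7 C, 1 N, 3 O.
Implicit hydrogens by atom environment:
  4 × C: 1 H each → 4
  2 × C: 2 H each → 4
  2 × O: no H
  1 × C: no H
  1 × N (charge +1): 3 H
  1 × O: 1 H
  Total hydrogens = 12.
Net charge +1.
Molecular formula: C7H12NO3+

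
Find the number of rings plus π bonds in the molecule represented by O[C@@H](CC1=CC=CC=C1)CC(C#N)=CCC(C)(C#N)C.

9

Molecular formula from the SMILES: C17H20N2O.
DoU = (2C + 2 + N − H − X)/2 = (2·17 + 2 + 2 − 20 − 0)/2 = 18/2 = 9.
(Structurally: 1 ring(s) + 8 π bond(s) = 9.)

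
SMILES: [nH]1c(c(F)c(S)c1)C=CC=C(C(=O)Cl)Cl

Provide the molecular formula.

C9H6Cl2FNOS

Heavy atoms from the SMILES: 9 C, 2 Cl, 1 F, 1 N, 1 O, 1 S.
Implicit hydrogens by atom environment:
  3 × C: 1 H each → 3
  3 × C (aromatic): no H
  2 × C: no H
  2 × Cl: no H
  1 × C (aromatic): 1 H
  1 × F: no H
  1 × N (aromatic): 1 H
  1 × O: no H
  1 × S: 1 H
  Total hydrogens = 6.
Molecular formula: C9H6Cl2FNOS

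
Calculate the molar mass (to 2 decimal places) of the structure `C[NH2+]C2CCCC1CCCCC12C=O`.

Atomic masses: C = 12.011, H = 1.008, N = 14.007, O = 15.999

196.31

Molecular formula: C12H22NO+.
M = 12×12.011 + 22×1.008 + 1×14.007 + 1×15.999 = 196.31 g/mol.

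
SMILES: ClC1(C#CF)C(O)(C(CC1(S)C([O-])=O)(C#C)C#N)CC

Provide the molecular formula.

C13H10ClFNO3S-

Heavy atoms from the SMILES: 13 C, 1 Cl, 1 F, 1 N, 3 O, 1 S.
Implicit hydrogens by atom environment:
  9 × C: no H
  2 × C: 2 H each → 4
  1 × C: 3 H
  1 × C: 1 H
  1 × Cl: no H
  1 × F: no H
  1 × N: no H
  1 × O: 1 H
  1 × O: no H
  1 × O (charge -1): no H
  1 × S: 1 H
  Total hydrogens = 10.
Net charge -1.
Molecular formula: C13H10ClFNO3S-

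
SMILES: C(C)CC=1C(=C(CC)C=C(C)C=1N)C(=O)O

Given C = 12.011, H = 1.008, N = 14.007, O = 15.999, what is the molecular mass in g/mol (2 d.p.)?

221.30

Molecular formula: C13H19NO2.
M = 13×12.011 + 19×1.008 + 1×14.007 + 2×15.999 = 221.30 g/mol.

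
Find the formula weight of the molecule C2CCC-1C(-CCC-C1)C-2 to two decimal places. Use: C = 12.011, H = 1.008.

Molecular formula: C10H18.
M = 10×12.011 + 18×1.008 = 138.25 g/mol.

138.25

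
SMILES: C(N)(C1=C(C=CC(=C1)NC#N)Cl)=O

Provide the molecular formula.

C8H6ClN3O

Heavy atoms from the SMILES: 8 C, 1 Cl, 3 N, 1 O.
Implicit hydrogens by atom environment:
  3 × C (aromatic): 1 H each → 3
  3 × C (aromatic): no H
  2 × C: no H
  1 × Cl: no H
  1 × N: 2 H
  1 × N: 1 H
  1 × N: no H
  1 × O: no H
  Total hydrogens = 6.
Molecular formula: C8H6ClN3O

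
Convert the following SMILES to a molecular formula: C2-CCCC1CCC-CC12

C10H18

Heavy atoms from the SMILES: 10 C.
Implicit hydrogens by atom environment:
  8 × C: 2 H each → 16
  2 × C: 1 H each → 2
  Total hydrogens = 18.
Molecular formula: C10H18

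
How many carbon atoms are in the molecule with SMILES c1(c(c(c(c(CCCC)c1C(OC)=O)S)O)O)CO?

13

The symbol for carbon appears 13 times in the SMILES. Lowercase c denotes aromatic carbon and counts toward C.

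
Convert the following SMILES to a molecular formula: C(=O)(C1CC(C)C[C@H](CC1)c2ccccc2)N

C15H21NO

Heavy atoms from the SMILES: 15 C, 1 N, 1 O.
Implicit hydrogens by atom environment:
  5 × C (aromatic): 1 H each → 5
  4 × C: 2 H each → 8
  3 × C: 1 H each → 3
  1 × C: 3 H
  1 × C: no H
  1 × C (aromatic): no H
  1 × N: 2 H
  1 × O: no H
  Total hydrogens = 21.
Molecular formula: C15H21NO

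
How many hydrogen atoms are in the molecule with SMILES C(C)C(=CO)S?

8

Hydrogens are implicit in SMILES; fill each atom to its normal valence:
  1 × C: 3 H
  1 × C: 2 H
  1 × C: 1 H
  1 × C: no H
  1 × O: 1 H
  1 × S: 1 H
  Total hydrogens = 8.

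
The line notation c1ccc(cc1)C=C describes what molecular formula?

Heavy atoms from the SMILES: 8 C.
Implicit hydrogens by atom environment:
  5 × C (aromatic): 1 H each → 5
  1 × C: 2 H
  1 × C: 1 H
  1 × C (aromatic): no H
  Total hydrogens = 8.
Molecular formula: C8H8

C8H8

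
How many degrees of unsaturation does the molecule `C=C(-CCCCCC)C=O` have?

2

Molecular formula from the SMILES: C9H16O.
DoU = (2C + 2 + N − H − X)/2 = (2·9 + 2 + 0 − 16 − 0)/2 = 4/2 = 2.
(Structurally: 0 ring(s) + 2 π bond(s) = 2.)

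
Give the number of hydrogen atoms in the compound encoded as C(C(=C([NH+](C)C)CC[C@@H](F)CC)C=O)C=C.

Hydrogens are implicit in SMILES; fill each atom to its normal valence:
  5 × C: 2 H each → 10
  3 × C: 3 H each → 9
  3 × C: 1 H each → 3
  2 × C: no H
  1 × F: no H
  1 × N (charge +1): 1 H
  1 × O: no H
  Total hydrogens = 23.

23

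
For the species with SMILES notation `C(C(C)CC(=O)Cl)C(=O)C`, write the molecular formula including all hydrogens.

Heavy atoms from the SMILES: 7 C, 1 Cl, 2 O.
Implicit hydrogens by atom environment:
  2 × C: 3 H each → 6
  2 × C: 2 H each → 4
  2 × C: no H
  2 × O: no H
  1 × C: 1 H
  1 × Cl: no H
  Total hydrogens = 11.
Molecular formula: C7H11ClO2

C7H11ClO2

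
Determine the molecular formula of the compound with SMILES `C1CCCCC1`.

Heavy atoms from the SMILES: 6 C.
Implicit hydrogens by atom environment:
  6 × C: 2 H each → 12
  Total hydrogens = 12.
Molecular formula: C6H12

C6H12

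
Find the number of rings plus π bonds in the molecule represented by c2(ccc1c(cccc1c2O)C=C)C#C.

10

Molecular formula from the SMILES: C14H10O.
DoU = (2C + 2 + N − H − X)/2 = (2·14 + 2 + 0 − 10 − 0)/2 = 20/2 = 10.
(Structurally: 2 ring(s) + 8 π bond(s) = 10.)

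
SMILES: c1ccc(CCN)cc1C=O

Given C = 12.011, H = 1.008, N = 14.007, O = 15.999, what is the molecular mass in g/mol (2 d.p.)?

149.19

Molecular formula: C9H11NO.
M = 9×12.011 + 11×1.008 + 1×14.007 + 1×15.999 = 149.19 g/mol.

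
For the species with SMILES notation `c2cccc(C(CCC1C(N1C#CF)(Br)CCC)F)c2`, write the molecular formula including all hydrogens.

Heavy atoms from the SMILES: 1 Br, 16 C, 2 F, 1 N.
Implicit hydrogens by atom environment:
  5 × C (aromatic): 1 H each → 5
  4 × C: 2 H each → 8
  3 × C: no H
  2 × C: 1 H each → 2
  2 × F: no H
  1 × Br: no H
  1 × C: 3 H
  1 × C (aromatic): no H
  1 × N: no H
  Total hydrogens = 18.
Molecular formula: C16H18BrF2N

C16H18BrF2N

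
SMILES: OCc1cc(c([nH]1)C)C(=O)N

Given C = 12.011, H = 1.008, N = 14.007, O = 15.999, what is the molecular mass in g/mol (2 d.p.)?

154.17

Molecular formula: C7H10N2O2.
M = 7×12.011 + 10×1.008 + 2×14.007 + 2×15.999 = 154.17 g/mol.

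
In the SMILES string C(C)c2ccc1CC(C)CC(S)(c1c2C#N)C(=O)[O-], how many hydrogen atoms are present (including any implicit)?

16

Hydrogens are implicit in SMILES; fill each atom to its normal valence:
  4 × C (aromatic): no H
  3 × C: 2 H each → 6
  3 × C: no H
  2 × C: 3 H each → 6
  2 × C (aromatic): 1 H each → 2
  1 × C: 1 H
  1 × N: no H
  1 × O: no H
  1 × O (charge -1): no H
  1 × S: 1 H
  Total hydrogens = 16.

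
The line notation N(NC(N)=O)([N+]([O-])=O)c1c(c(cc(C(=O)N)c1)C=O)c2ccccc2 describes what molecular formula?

Heavy atoms from the SMILES: 15 C, 5 N, 5 O.
Implicit hydrogens by atom environment:
  7 × C (aromatic): 1 H each → 7
  5 × C (aromatic): no H
  4 × O: no H
  2 × C: no H
  2 × N: 2 H each → 4
  1 × C: 1 H
  1 × N: 1 H
  1 × N: no H
  1 × N (charge +1): no H
  1 × O (charge -1): no H
  Total hydrogens = 13.
Molecular formula: C15H13N5O5

C15H13N5O5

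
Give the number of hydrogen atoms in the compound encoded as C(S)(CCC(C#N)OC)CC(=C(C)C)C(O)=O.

19

Hydrogens are implicit in SMILES; fill each atom to its normal valence:
  4 × C: no H
  3 × C: 3 H each → 9
  3 × C: 2 H each → 6
  2 × C: 1 H each → 2
  2 × O: no H
  1 × N: no H
  1 × O: 1 H
  1 × S: 1 H
  Total hydrogens = 19.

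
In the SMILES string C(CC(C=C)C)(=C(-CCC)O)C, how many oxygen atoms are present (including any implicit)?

The symbol for oxygen appears 1 time in the SMILES.

1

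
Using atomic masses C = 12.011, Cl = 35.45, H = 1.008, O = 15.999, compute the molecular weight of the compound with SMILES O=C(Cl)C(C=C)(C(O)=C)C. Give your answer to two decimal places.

Molecular formula: C7H9ClO2.
M = 7×12.011 + 1×35.45 + 9×1.008 + 2×15.999 = 160.60 g/mol.

160.60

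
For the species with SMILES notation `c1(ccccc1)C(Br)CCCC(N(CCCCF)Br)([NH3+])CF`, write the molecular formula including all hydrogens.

Heavy atoms from the SMILES: 2 Br, 16 C, 2 F, 2 N.
Implicit hydrogens by atom environment:
  8 × C: 2 H each → 16
  5 × C (aromatic): 1 H each → 5
  2 × Br: no H
  2 × F: no H
  1 × C: 1 H
  1 × C: no H
  1 × C (aromatic): no H
  1 × N (charge +1): 3 H
  1 × N: no H
  Total hydrogens = 25.
Net charge +1.
Molecular formula: C16H25Br2F2N2+

C16H25Br2F2N2+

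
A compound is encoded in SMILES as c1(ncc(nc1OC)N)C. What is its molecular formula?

C6H9N3O

Heavy atoms from the SMILES: 6 C, 3 N, 1 O.
Implicit hydrogens by atom environment:
  3 × C (aromatic): no H
  2 × C: 3 H each → 6
  2 × N (aromatic): no H
  1 × C (aromatic): 1 H
  1 × N: 2 H
  1 × O: no H
  Total hydrogens = 9.
Molecular formula: C6H9N3O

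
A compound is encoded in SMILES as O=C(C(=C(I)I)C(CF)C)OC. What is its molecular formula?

Heavy atoms from the SMILES: 7 C, 1 F, 2 I, 2 O.
Implicit hydrogens by atom environment:
  3 × C: no H
  2 × C: 3 H each → 6
  2 × I: no H
  2 × O: no H
  1 × C: 2 H
  1 × C: 1 H
  1 × F: no H
  Total hydrogens = 9.
Molecular formula: C7H9FI2O2

C7H9FI2O2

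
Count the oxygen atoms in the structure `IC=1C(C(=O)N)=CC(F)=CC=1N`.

1

The symbol for oxygen appears 1 time in the SMILES.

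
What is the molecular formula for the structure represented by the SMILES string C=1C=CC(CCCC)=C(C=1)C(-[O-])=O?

C11H13O2-

Heavy atoms from the SMILES: 11 C, 2 O.
Implicit hydrogens by atom environment:
  4 × C (aromatic): 1 H each → 4
  3 × C: 2 H each → 6
  2 × C (aromatic): no H
  1 × C: 3 H
  1 × C: no H
  1 × O: no H
  1 × O (charge -1): no H
  Total hydrogens = 13.
Net charge -1.
Molecular formula: C11H13O2-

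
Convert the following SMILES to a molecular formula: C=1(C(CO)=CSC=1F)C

Heavy atoms from the SMILES: 6 C, 1 F, 1 O, 1 S.
Implicit hydrogens by atom environment:
  3 × C (aromatic): no H
  1 × C: 3 H
  1 × C: 2 H
  1 × C (aromatic): 1 H
  1 × F: no H
  1 × O: 1 H
  1 × S (aromatic): no H
  Total hydrogens = 7.
Molecular formula: C6H7FOS

C6H7FOS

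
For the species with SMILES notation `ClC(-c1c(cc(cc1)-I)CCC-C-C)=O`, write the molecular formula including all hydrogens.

Heavy atoms from the SMILES: 12 C, 1 Cl, 1 I, 1 O.
Implicit hydrogens by atom environment:
  4 × C: 2 H each → 8
  3 × C (aromatic): 1 H each → 3
  3 × C (aromatic): no H
  1 × C: 3 H
  1 × C: no H
  1 × Cl: no H
  1 × I: no H
  1 × O: no H
  Total hydrogens = 14.
Molecular formula: C12H14ClIO

C12H14ClIO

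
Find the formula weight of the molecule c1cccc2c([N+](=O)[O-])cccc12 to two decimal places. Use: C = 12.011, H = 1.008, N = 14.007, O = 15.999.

173.17

Molecular formula: C10H7NO2.
M = 10×12.011 + 7×1.008 + 1×14.007 + 2×15.999 = 173.17 g/mol.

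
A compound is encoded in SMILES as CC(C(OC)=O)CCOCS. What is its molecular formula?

C7H14O3S

Heavy atoms from the SMILES: 7 C, 3 O, 1 S.
Implicit hydrogens by atom environment:
  3 × C: 2 H each → 6
  3 × O: no H
  2 × C: 3 H each → 6
  1 × C: 1 H
  1 × C: no H
  1 × S: 1 H
  Total hydrogens = 14.
Molecular formula: C7H14O3S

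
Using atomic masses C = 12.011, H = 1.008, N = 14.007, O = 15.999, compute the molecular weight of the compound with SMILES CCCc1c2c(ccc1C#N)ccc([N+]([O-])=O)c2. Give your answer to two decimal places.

240.26

Molecular formula: C14H12N2O2.
M = 14×12.011 + 12×1.008 + 2×14.007 + 2×15.999 = 240.26 g/mol.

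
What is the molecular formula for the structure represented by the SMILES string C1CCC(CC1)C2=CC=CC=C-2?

Heavy atoms from the SMILES: 12 C.
Implicit hydrogens by atom environment:
  5 × C: 2 H each → 10
  5 × C (aromatic): 1 H each → 5
  1 × C: 1 H
  1 × C (aromatic): no H
  Total hydrogens = 16.
Molecular formula: C12H16

C12H16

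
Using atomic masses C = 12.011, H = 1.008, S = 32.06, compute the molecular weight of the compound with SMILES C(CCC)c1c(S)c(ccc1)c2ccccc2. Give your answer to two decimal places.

242.38

Molecular formula: C16H18S.
M = 16×12.011 + 18×1.008 + 1×32.06 = 242.38 g/mol.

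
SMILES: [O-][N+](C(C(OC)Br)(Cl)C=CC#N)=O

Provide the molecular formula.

C6H6BrClN2O3

Heavy atoms from the SMILES: 1 Br, 6 C, 1 Cl, 2 N, 3 O.
Implicit hydrogens by atom environment:
  3 × C: 1 H each → 3
  2 × C: no H
  2 × O: no H
  1 × Br: no H
  1 × C: 3 H
  1 × Cl: no H
  1 × N: no H
  1 × N (charge +1): no H
  1 × O (charge -1): no H
  Total hydrogens = 6.
Molecular formula: C6H6BrClN2O3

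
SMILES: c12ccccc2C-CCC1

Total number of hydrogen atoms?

12

Hydrogens are implicit in SMILES; fill each atom to its normal valence:
  4 × C: 2 H each → 8
  4 × C (aromatic): 1 H each → 4
  2 × C (aromatic): no H
  Total hydrogens = 12.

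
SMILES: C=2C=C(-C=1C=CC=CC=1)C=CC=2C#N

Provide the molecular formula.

C13H9N

Heavy atoms from the SMILES: 13 C, 1 N.
Implicit hydrogens by atom environment:
  9 × C (aromatic): 1 H each → 9
  3 × C (aromatic): no H
  1 × C: no H
  1 × N: no H
  Total hydrogens = 9.
Molecular formula: C13H9N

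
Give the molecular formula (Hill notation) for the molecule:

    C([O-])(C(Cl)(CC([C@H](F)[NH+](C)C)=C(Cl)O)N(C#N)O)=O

C9H12Cl2FN3O4

Heavy atoms from the SMILES: 9 C, 2 Cl, 1 F, 3 N, 4 O.
Implicit hydrogens by atom environment:
  5 × C: no H
  2 × C: 3 H each → 6
  2 × Cl: no H
  2 × N: no H
  2 × O: 1 H each → 2
  1 × C: 2 H
  1 × C: 1 H
  1 × F: no H
  1 × N (charge +1): 1 H
  1 × O: no H
  1 × O (charge -1): no H
  Total hydrogens = 12.
Molecular formula: C9H12Cl2FN3O4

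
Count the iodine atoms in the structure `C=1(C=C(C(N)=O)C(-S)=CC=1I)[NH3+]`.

1

The symbol for iodine appears 1 time in the SMILES.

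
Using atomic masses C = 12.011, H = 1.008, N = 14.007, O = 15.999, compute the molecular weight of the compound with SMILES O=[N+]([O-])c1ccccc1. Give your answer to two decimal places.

Molecular formula: C6H5NO2.
M = 6×12.011 + 5×1.008 + 1×14.007 + 2×15.999 = 123.11 g/mol.

123.11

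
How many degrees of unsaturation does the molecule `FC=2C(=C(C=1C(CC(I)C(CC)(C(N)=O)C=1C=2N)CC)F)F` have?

Molecular formula from the SMILES: C15H18F3IN2O.
DoU = (2C + 2 + N − H − X)/2 = (2·15 + 2 + 2 − 18 − 4)/2 = 12/2 = 6.
(Structurally: 2 ring(s) + 4 π bond(s) = 6.)

6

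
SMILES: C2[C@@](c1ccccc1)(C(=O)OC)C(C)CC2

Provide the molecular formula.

C14H18O2

Heavy atoms from the SMILES: 14 C, 2 O.
Implicit hydrogens by atom environment:
  5 × C (aromatic): 1 H each → 5
  3 × C: 2 H each → 6
  2 × C: 3 H each → 6
  2 × C: no H
  2 × O: no H
  1 × C: 1 H
  1 × C (aromatic): no H
  Total hydrogens = 18.
Molecular formula: C14H18O2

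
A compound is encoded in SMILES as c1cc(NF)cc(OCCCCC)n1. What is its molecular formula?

Heavy atoms from the SMILES: 10 C, 1 F, 2 N, 1 O.
Implicit hydrogens by atom environment:
  4 × C: 2 H each → 8
  3 × C (aromatic): 1 H each → 3
  2 × C (aromatic): no H
  1 × C: 3 H
  1 × F: no H
  1 × N: 1 H
  1 × N (aromatic): no H
  1 × O: no H
  Total hydrogens = 15.
Molecular formula: C10H15FN2O

C10H15FN2O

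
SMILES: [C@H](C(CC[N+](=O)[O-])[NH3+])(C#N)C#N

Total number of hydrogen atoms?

Hydrogens are implicit in SMILES; fill each atom to its normal valence:
  2 × C: 2 H each → 4
  2 × C: 1 H each → 2
  2 × C: no H
  2 × N: no H
  1 × N (charge +1): 3 H
  1 × N (charge +1): no H
  1 × O: no H
  1 × O (charge -1): no H
  Total hydrogens = 9.

9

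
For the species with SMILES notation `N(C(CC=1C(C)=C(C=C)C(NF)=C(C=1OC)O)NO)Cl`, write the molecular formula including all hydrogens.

C12H17ClFN3O3

Heavy atoms from the SMILES: 12 C, 1 Cl, 1 F, 3 N, 3 O.
Implicit hydrogens by atom environment:
  6 × C (aromatic): no H
  3 × N: 1 H each → 3
  2 × C: 3 H each → 6
  2 × C: 2 H each → 4
  2 × C: 1 H each → 2
  2 × O: 1 H each → 2
  1 × Cl: no H
  1 × F: no H
  1 × O: no H
  Total hydrogens = 17.
Molecular formula: C12H17ClFN3O3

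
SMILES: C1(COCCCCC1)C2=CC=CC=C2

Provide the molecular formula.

C13H18O

Heavy atoms from the SMILES: 13 C, 1 O.
Implicit hydrogens by atom environment:
  6 × C: 2 H each → 12
  5 × C (aromatic): 1 H each → 5
  1 × C: 1 H
  1 × C (aromatic): no H
  1 × O: no H
  Total hydrogens = 18.
Molecular formula: C13H18O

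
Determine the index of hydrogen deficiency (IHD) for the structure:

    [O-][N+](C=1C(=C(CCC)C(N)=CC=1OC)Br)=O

Molecular formula from the SMILES: C10H13BrN2O3.
DoU = (2C + 2 + N − H − X)/2 = (2·10 + 2 + 2 − 13 − 1)/2 = 10/2 = 5.
(Structurally: 1 ring(s) + 4 π bond(s) = 5.)

5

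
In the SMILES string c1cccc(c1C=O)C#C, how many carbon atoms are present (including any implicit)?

The symbol for carbon appears 9 times in the SMILES. Lowercase c denotes aromatic carbon and counts toward C.

9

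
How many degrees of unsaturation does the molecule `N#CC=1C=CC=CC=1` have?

Molecular formula from the SMILES: C7H5N.
DoU = (2C + 2 + N − H − X)/2 = (2·7 + 2 + 1 − 5 − 0)/2 = 12/2 = 6.
(Structurally: 1 ring(s) + 5 π bond(s) = 6.)

6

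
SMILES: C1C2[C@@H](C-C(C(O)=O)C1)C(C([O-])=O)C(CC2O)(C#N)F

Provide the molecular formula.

C13H15FNO5-

Heavy atoms from the SMILES: 13 C, 1 F, 1 N, 5 O.
Implicit hydrogens by atom environment:
  5 × C: 1 H each → 5
  4 × C: 2 H each → 8
  4 × C: no H
  2 × O: 1 H each → 2
  2 × O: no H
  1 × F: no H
  1 × N: no H
  1 × O (charge -1): no H
  Total hydrogens = 15.
Net charge -1.
Molecular formula: C13H15FNO5-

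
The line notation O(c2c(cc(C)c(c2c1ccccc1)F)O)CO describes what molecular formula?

Heavy atoms from the SMILES: 14 C, 1 F, 3 O.
Implicit hydrogens by atom environment:
  6 × C (aromatic): 1 H each → 6
  6 × C (aromatic): no H
  2 × O: 1 H each → 2
  1 × C: 3 H
  1 × C: 2 H
  1 × F: no H
  1 × O: no H
  Total hydrogens = 13.
Molecular formula: C14H13FO3

C14H13FO3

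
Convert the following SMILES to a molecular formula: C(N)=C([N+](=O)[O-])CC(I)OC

C5H9IN2O3

Heavy atoms from the SMILES: 5 C, 1 I, 2 N, 3 O.
Implicit hydrogens by atom environment:
  2 × C: 1 H each → 2
  2 × O: no H
  1 × C: 3 H
  1 × C: 2 H
  1 × C: no H
  1 × I: no H
  1 × N: 2 H
  1 × N (charge +1): no H
  1 × O (charge -1): no H
  Total hydrogens = 9.
Molecular formula: C5H9IN2O3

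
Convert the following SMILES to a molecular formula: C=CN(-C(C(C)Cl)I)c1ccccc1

C11H13ClIN

Heavy atoms from the SMILES: 11 C, 1 Cl, 1 I, 1 N.
Implicit hydrogens by atom environment:
  5 × C (aromatic): 1 H each → 5
  3 × C: 1 H each → 3
  1 × C: 3 H
  1 × C: 2 H
  1 × C (aromatic): no H
  1 × Cl: no H
  1 × I: no H
  1 × N: no H
  Total hydrogens = 13.
Molecular formula: C11H13ClIN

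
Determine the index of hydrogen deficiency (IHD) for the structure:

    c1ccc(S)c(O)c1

Molecular formula from the SMILES: C6H6OS.
DoU = (2C + 2 + N − H − X)/2 = (2·6 + 2 + 0 − 6 − 0)/2 = 8/2 = 4.
(Structurally: 1 ring(s) + 3 π bond(s) = 4.)

4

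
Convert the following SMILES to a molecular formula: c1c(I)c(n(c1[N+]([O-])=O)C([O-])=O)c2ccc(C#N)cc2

Heavy atoms from the SMILES: 12 C, 1 I, 3 N, 4 O.
Implicit hydrogens by atom environment:
  5 × C (aromatic): 1 H each → 5
  5 × C (aromatic): no H
  2 × C: no H
  2 × O: no H
  2 × O (charge -1): no H
  1 × I: no H
  1 × N (aromatic): no H
  1 × N (charge +1): no H
  1 × N: no H
  Total hydrogens = 5.
Net charge -1.
Molecular formula: C12H5IN3O4-

C12H5IN3O4-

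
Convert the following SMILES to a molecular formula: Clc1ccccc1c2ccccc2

Heavy atoms from the SMILES: 12 C, 1 Cl.
Implicit hydrogens by atom environment:
  9 × C (aromatic): 1 H each → 9
  3 × C (aromatic): no H
  1 × Cl: no H
  Total hydrogens = 9.
Molecular formula: C12H9Cl

C12H9Cl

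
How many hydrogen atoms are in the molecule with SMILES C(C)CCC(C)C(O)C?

Hydrogens are implicit in SMILES; fill each atom to its normal valence:
  3 × C: 3 H each → 9
  3 × C: 2 H each → 6
  2 × C: 1 H each → 2
  1 × O: 1 H
  Total hydrogens = 18.

18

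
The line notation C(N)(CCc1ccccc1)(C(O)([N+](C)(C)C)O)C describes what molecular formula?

C14H25N2O2+

Heavy atoms from the SMILES: 14 C, 2 N, 2 O.
Implicit hydrogens by atom environment:
  5 × C (aromatic): 1 H each → 5
  4 × C: 3 H each → 12
  2 × C: 2 H each → 4
  2 × C: no H
  2 × O: 1 H each → 2
  1 × C (aromatic): no H
  1 × N: 2 H
  1 × N (charge +1): no H
  Total hydrogens = 25.
Net charge +1.
Molecular formula: C14H25N2O2+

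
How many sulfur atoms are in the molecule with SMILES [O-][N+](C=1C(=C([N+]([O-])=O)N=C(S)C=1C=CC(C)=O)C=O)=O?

1

The symbol for sulfur appears 1 time in the SMILES.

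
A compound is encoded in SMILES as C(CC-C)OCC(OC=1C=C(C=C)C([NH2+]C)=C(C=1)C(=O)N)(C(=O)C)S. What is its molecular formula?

Heavy atoms from the SMILES: 18 C, 2 N, 4 O, 1 S.
Implicit hydrogens by atom environment:
  5 × C: 2 H each → 10
  4 × C (aromatic): no H
  4 × O: no H
  3 × C: 3 H each → 9
  3 × C: no H
  2 × C (aromatic): 1 H each → 2
  1 × C: 1 H
  1 × N: 2 H
  1 × N (charge +1): 2 H
  1 × S: 1 H
  Total hydrogens = 27.
Net charge +1.
Molecular formula: C18H27N2O4S+

C18H27N2O4S+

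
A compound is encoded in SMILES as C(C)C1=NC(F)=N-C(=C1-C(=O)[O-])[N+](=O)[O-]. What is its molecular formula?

C7H5FN3O4-

Heavy atoms from the SMILES: 7 C, 1 F, 3 N, 4 O.
Implicit hydrogens by atom environment:
  4 × C (aromatic): no H
  2 × N (aromatic): no H
  2 × O: no H
  2 × O (charge -1): no H
  1 × C: 3 H
  1 × C: 2 H
  1 × C: no H
  1 × F: no H
  1 × N (charge +1): no H
  Total hydrogens = 5.
Net charge -1.
Molecular formula: C7H5FN3O4-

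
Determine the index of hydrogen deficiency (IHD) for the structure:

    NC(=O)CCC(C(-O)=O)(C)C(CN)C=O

3

Molecular formula from the SMILES: C9H16N2O4.
DoU = (2C + 2 + N − H − X)/2 = (2·9 + 2 + 2 − 16 − 0)/2 = 6/2 = 3.
(Structurally: 0 ring(s) + 3 π bond(s) = 3.)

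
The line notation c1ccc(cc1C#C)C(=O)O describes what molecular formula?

C9H6O2

Heavy atoms from the SMILES: 9 C, 2 O.
Implicit hydrogens by atom environment:
  4 × C (aromatic): 1 H each → 4
  2 × C (aromatic): no H
  2 × C: no H
  1 × C: 1 H
  1 × O: 1 H
  1 × O: no H
  Total hydrogens = 6.
Molecular formula: C9H6O2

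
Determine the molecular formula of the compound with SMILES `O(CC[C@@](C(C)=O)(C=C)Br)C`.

Heavy atoms from the SMILES: 1 Br, 8 C, 2 O.
Implicit hydrogens by atom environment:
  3 × C: 2 H each → 6
  2 × C: 3 H each → 6
  2 × C: no H
  2 × O: no H
  1 × Br: no H
  1 × C: 1 H
  Total hydrogens = 13.
Molecular formula: C8H13BrO2

C8H13BrO2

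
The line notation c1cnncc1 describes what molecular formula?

C4H4N2

Heavy atoms from the SMILES: 4 C, 2 N.
Implicit hydrogens by atom environment:
  4 × C (aromatic): 1 H each → 4
  2 × N (aromatic): no H
  Total hydrogens = 4.
Molecular formula: C4H4N2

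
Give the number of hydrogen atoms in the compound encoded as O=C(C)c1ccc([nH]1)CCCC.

Hydrogens are implicit in SMILES; fill each atom to its normal valence:
  3 × C: 2 H each → 6
  2 × C: 3 H each → 6
  2 × C (aromatic): 1 H each → 2
  2 × C (aromatic): no H
  1 × C: no H
  1 × N (aromatic): 1 H
  1 × O: no H
  Total hydrogens = 15.

15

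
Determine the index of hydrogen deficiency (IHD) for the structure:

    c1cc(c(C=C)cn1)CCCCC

Molecular formula from the SMILES: C12H17N.
DoU = (2C + 2 + N − H − X)/2 = (2·12 + 2 + 1 − 17 − 0)/2 = 10/2 = 5.
(Structurally: 1 ring(s) + 4 π bond(s) = 5.)

5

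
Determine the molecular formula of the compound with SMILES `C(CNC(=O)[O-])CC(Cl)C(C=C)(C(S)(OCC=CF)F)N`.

C12H18ClF2N2O3S-

Heavy atoms from the SMILES: 12 C, 1 Cl, 2 F, 2 N, 3 O, 1 S.
Implicit hydrogens by atom environment:
  5 × C: 2 H each → 10
  4 × C: 1 H each → 4
  3 × C: no H
  2 × F: no H
  2 × O: no H
  1 × Cl: no H
  1 × N: 2 H
  1 × N: 1 H
  1 × O (charge -1): no H
  1 × S: 1 H
  Total hydrogens = 18.
Net charge -1.
Molecular formula: C12H18ClF2N2O3S-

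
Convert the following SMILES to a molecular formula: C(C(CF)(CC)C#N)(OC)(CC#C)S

C10H14FNOS

Heavy atoms from the SMILES: 10 C, 1 F, 1 N, 1 O, 1 S.
Implicit hydrogens by atom environment:
  4 × C: no H
  3 × C: 2 H each → 6
  2 × C: 3 H each → 6
  1 × C: 1 H
  1 × F: no H
  1 × N: no H
  1 × O: no H
  1 × S: 1 H
  Total hydrogens = 14.
Molecular formula: C10H14FNOS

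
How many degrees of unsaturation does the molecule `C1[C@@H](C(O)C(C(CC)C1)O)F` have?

1

Molecular formula from the SMILES: C8H15FO2.
DoU = (2C + 2 + N − H − X)/2 = (2·8 + 2 + 0 − 15 − 1)/2 = 2/2 = 1.
(Structurally: 1 ring(s) + 0 π bond(s) = 1.)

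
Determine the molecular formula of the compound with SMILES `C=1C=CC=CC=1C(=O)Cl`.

Heavy atoms from the SMILES: 7 C, 1 Cl, 1 O.
Implicit hydrogens by atom environment:
  5 × C (aromatic): 1 H each → 5
  1 × C (aromatic): no H
  1 × C: no H
  1 × Cl: no H
  1 × O: no H
  Total hydrogens = 5.
Molecular formula: C7H5ClO

C7H5ClO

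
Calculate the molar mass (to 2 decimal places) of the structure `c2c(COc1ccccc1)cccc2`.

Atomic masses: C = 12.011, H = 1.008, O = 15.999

184.24

Molecular formula: C13H12O.
M = 13×12.011 + 12×1.008 + 1×15.999 = 184.24 g/mol.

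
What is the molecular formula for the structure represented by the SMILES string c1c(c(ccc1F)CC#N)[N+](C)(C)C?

Heavy atoms from the SMILES: 11 C, 1 F, 2 N.
Implicit hydrogens by atom environment:
  3 × C: 3 H each → 9
  3 × C (aromatic): 1 H each → 3
  3 × C (aromatic): no H
  1 × C: 2 H
  1 × C: no H
  1 × F: no H
  1 × N (charge +1): no H
  1 × N: no H
  Total hydrogens = 14.
Net charge +1.
Molecular formula: C11H14FN2+

C11H14FN2+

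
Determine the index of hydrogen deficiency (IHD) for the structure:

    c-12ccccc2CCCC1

Molecular formula from the SMILES: C10H12.
DoU = (2C + 2 + N − H − X)/2 = (2·10 + 2 + 0 − 12 − 0)/2 = 10/2 = 5.
(Structurally: 2 ring(s) + 3 π bond(s) = 5.)

5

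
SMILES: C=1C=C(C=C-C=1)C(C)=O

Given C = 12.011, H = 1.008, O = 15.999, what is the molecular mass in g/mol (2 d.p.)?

Molecular formula: C8H8O.
M = 8×12.011 + 8×1.008 + 1×15.999 = 120.15 g/mol.

120.15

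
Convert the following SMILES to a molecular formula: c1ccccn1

Heavy atoms from the SMILES: 5 C, 1 N.
Implicit hydrogens by atom environment:
  5 × C (aromatic): 1 H each → 5
  1 × N (aromatic): no H
  Total hydrogens = 5.
Molecular formula: C5H5N

C5H5N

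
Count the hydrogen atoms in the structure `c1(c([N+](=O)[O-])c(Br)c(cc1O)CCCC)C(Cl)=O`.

Hydrogens are implicit in SMILES; fill each atom to its normal valence:
  5 × C (aromatic): no H
  3 × C: 2 H each → 6
  2 × O: no H
  1 × Br: no H
  1 × C: 3 H
  1 × C (aromatic): 1 H
  1 × C: no H
  1 × Cl: no H
  1 × N (charge +1): no H
  1 × O: 1 H
  1 × O (charge -1): no H
  Total hydrogens = 11.

11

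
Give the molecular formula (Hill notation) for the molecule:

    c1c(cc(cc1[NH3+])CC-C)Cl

Heavy atoms from the SMILES: 9 C, 1 Cl, 1 N.
Implicit hydrogens by atom environment:
  3 × C (aromatic): 1 H each → 3
  3 × C (aromatic): no H
  2 × C: 2 H each → 4
  1 × C: 3 H
  1 × Cl: no H
  1 × N (charge +1): 3 H
  Total hydrogens = 13.
Net charge +1.
Molecular formula: C9H13ClN+

C9H13ClN+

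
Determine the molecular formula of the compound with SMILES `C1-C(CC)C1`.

Heavy atoms from the SMILES: 5 C.
Implicit hydrogens by atom environment:
  3 × C: 2 H each → 6
  1 × C: 3 H
  1 × C: 1 H
  Total hydrogens = 10.
Molecular formula: C5H10

C5H10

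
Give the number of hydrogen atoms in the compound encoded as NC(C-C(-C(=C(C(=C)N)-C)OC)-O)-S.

Hydrogens are implicit in SMILES; fill each atom to its normal valence:
  3 × C: no H
  2 × C: 3 H each → 6
  2 × C: 2 H each → 4
  2 × C: 1 H each → 2
  2 × N: 2 H each → 4
  1 × O: 1 H
  1 × O: no H
  1 × S: 1 H
  Total hydrogens = 18.

18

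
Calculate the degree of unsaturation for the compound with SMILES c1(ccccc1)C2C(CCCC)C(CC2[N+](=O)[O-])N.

Molecular formula from the SMILES: C15H22N2O2.
DoU = (2C + 2 + N − H − X)/2 = (2·15 + 2 + 2 − 22 − 0)/2 = 12/2 = 6.
(Structurally: 2 ring(s) + 4 π bond(s) = 6.)

6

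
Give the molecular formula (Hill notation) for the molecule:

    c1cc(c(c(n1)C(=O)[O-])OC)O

C7H6NO4-

Heavy atoms from the SMILES: 7 C, 1 N, 4 O.
Implicit hydrogens by atom environment:
  3 × C (aromatic): no H
  2 × C (aromatic): 1 H each → 2
  2 × O: no H
  1 × C: 3 H
  1 × C: no H
  1 × N (aromatic): no H
  1 × O: 1 H
  1 × O (charge -1): no H
  Total hydrogens = 6.
Net charge -1.
Molecular formula: C7H6NO4-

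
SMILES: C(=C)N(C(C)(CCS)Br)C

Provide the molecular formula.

Heavy atoms from the SMILES: 1 Br, 7 C, 1 N, 1 S.
Implicit hydrogens by atom environment:
  3 × C: 2 H each → 6
  2 × C: 3 H each → 6
  1 × Br: no H
  1 × C: 1 H
  1 × C: no H
  1 × N: no H
  1 × S: 1 H
  Total hydrogens = 14.
Molecular formula: C7H14BrNS

C7H14BrNS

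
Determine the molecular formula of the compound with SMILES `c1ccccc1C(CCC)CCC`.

C13H20

Heavy atoms from the SMILES: 13 C.
Implicit hydrogens by atom environment:
  5 × C (aromatic): 1 H each → 5
  4 × C: 2 H each → 8
  2 × C: 3 H each → 6
  1 × C: 1 H
  1 × C (aromatic): no H
  Total hydrogens = 20.
Molecular formula: C13H20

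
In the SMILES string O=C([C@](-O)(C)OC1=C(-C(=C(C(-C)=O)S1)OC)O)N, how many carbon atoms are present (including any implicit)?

The symbol for carbon appears 10 times in the SMILES.

10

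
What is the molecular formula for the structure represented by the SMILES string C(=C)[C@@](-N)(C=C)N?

Heavy atoms from the SMILES: 5 C, 2 N.
Implicit hydrogens by atom environment:
  2 × C: 2 H each → 4
  2 × C: 1 H each → 2
  2 × N: 2 H each → 4
  1 × C: no H
  Total hydrogens = 10.
Molecular formula: C5H10N2

C5H10N2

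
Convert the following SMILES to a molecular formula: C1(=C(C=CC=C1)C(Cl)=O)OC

C8H7ClO2

Heavy atoms from the SMILES: 8 C, 1 Cl, 2 O.
Implicit hydrogens by atom environment:
  4 × C (aromatic): 1 H each → 4
  2 × C (aromatic): no H
  2 × O: no H
  1 × C: 3 H
  1 × C: no H
  1 × Cl: no H
  Total hydrogens = 7.
Molecular formula: C8H7ClO2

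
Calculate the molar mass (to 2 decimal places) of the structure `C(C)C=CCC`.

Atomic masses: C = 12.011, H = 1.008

Molecular formula: C6H12.
M = 6×12.011 + 12×1.008 = 84.16 g/mol.

84.16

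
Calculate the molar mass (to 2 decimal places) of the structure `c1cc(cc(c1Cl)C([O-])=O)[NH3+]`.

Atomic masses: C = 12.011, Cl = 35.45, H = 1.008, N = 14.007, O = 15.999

Molecular formula: C7H6ClNO2.
M = 7×12.011 + 1×35.45 + 6×1.008 + 1×14.007 + 2×15.999 = 171.58 g/mol.

171.58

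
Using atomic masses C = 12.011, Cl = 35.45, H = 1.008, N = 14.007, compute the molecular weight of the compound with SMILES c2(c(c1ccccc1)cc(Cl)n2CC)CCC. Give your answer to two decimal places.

Molecular formula: C15H18ClN.
M = 15×12.011 + 1×35.45 + 18×1.008 + 1×14.007 = 247.77 g/mol.

247.77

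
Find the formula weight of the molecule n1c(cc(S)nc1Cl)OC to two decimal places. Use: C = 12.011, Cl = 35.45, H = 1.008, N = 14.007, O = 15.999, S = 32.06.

176.62

Molecular formula: C5H5ClN2OS.
M = 5×12.011 + 1×35.45 + 5×1.008 + 2×14.007 + 1×15.999 + 1×32.06 = 176.62 g/mol.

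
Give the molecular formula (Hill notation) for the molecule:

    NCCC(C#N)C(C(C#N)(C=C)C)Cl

C10H14ClN3

Heavy atoms from the SMILES: 10 C, 1 Cl, 3 N.
Implicit hydrogens by atom environment:
  3 × C: 2 H each → 6
  3 × C: 1 H each → 3
  3 × C: no H
  2 × N: no H
  1 × C: 3 H
  1 × Cl: no H
  1 × N: 2 H
  Total hydrogens = 14.
Molecular formula: C10H14ClN3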